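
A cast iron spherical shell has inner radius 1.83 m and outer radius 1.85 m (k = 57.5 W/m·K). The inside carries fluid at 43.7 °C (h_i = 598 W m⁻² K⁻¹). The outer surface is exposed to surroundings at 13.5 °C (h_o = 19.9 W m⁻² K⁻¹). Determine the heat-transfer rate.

Q = 24.8 kW

Treat each layer as a resistance in series:
  R_conv,in = 1/(4πr²h) = 1/(4π·1.83²·598) = 3.974×10^-5 K/W
  R_cast iron = (1/1.83 − 1/1.85)/(4πk) = 0.005908/(4π·57.5) = 8.176×10^-6 K/W
  R_conv,out = 1/(4πr²h) = 1/(4π·1.85²·19.9) = 0.001168 K/W
ΣR = 3.974×10^-5 + 8.176×10^-6 + 0.001168 = 0.001216 K/W
Q = ΔT/ΣR = (43.7 °C − 13.5 °C)/0.001216 = 24800 W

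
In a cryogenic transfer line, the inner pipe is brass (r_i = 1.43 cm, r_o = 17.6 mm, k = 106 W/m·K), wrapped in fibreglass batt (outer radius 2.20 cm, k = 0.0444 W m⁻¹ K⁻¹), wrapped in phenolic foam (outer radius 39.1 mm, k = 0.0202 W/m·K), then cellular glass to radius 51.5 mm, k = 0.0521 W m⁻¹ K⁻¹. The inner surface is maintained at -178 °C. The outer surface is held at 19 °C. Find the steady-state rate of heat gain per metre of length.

Q' = 31.9 W/m

Treat each layer as a resistance in series:
  R'_brass = ln(0.0176/0.0143)/(2πk) = 0.2076/(2π·106) = 3.118×10^-4 m·K/W
  R'_fibreglass batt = ln(0.0220/0.0176)/(2πk) = 0.2231/(2π·0.0444) = 0.7999 m·K/W
  R'_phenolic foam = ln(0.0391/0.0220)/(2πk) = 0.5751/(2π·0.0202) = 4.531 m·K/W
  R'_cellular glass = ln(0.0515/0.0391)/(2πk) = 0.2755/(2π·0.0521) = 0.8415 m·K/W
ΣR = 3.118×10^-4 + 0.7999 + 4.531 + 0.8415 = 6.173 m·K/W
Q' = ΔT/ΣR = (-178 °C − 19 °C)/6.173 = -31.9 W/m
(Negative Q' ⇒ heat flows inward; heat gain = 31.9 W/m.)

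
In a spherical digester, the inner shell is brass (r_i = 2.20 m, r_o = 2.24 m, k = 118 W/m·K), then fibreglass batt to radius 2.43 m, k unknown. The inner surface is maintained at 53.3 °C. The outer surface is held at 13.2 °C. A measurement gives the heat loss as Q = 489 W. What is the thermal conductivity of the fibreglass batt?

ΣR = ΔT/Q = |53.3 − 13.2|/489 = 0.08200 K/W
Known resistances:
  R_brass = (1/2.20 − 1/2.24)/(4πk) = 0.008117/(4π·118) = 5.474×10^-6 K/W
R_fibreglass batt = ΣR − ΣR_known = 0.08200 − 5.474×10^-6 = 0.08199 K/W
(1/r₁−1/r₂)/(4πk) = 0.08199 ⇒ k = 0.03491/(4π·0.08199) = 0.0339 W/m·K

k = 0.0339 W/m·K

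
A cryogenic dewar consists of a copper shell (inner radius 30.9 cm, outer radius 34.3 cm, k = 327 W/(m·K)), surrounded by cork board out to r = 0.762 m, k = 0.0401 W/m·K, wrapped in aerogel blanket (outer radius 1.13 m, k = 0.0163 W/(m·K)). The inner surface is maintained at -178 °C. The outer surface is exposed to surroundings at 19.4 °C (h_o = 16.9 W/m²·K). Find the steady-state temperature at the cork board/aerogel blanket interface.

T = -58.9 °C

Resistance network (inner→outer):
  R_copper = (1/0.309 − 1/0.343)/(4πk) = 0.3208/(4π·327) = 7.807×10^-5 K/W
  R_cork board = (1/0.343 − 1/0.762)/(4πk) = 1.603/(4π·0.0401) = 3.181 K/W
  R_aerogel blanket = (1/0.762 − 1/1.13)/(4πk) = 0.4274/(4π·0.0163) = 2.086 K/W
  R_conv,out = 1/(4πr²h) = 1/(4π·1.13²·16.9) = 0.003688 K/W
ΣR = 7.807×10^-5 + 3.181 + 2.086 + 0.003688 = 5.271 K/W
Q = ΔT/ΣR = (-178 °C − 19.4 °C)/5.271 = -37.45 W
From the inner boundary to the cork board/aerogel blanket interface, ΣR_partial = 3.181 K/W.
T_interface = T_in − Q·ΣR_partial = -178 °C − (-37.45)(3.181) = -58.9 °C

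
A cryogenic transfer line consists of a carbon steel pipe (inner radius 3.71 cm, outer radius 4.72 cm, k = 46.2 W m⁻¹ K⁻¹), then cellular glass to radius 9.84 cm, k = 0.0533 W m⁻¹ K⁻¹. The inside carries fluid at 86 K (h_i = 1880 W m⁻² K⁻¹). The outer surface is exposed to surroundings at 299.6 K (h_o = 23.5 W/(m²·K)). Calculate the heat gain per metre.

Resistance network (inner→outer):
  R'_conv,in = 1/(2πr h) = 1/(2π·0.0371·1880) = 0.002282 m·K/W
  R'_carbon steel = ln(0.0472/0.0371)/(2πk) = 0.2408/(2π·46.2) = 8.295×10^-4 m·K/W
  R'_cellular glass = ln(0.0984/0.0472)/(2πk) = 0.7346/(2π·0.0533) = 2.194 m·K/W
  R'_conv,out = 1/(2πr h) = 1/(2π·0.0984·23.5) = 0.06883 m·K/W
ΣR = 0.002282 + 8.295×10^-4 + 2.194 + 0.06883 = 2.266 m·K/W
Q' = ΔT/ΣR = (86 K − 299.6 K)/2.266 = -94.3 W/m
(Negative Q' ⇒ heat flows inward; heat gain = 94.3 W/m.)

Q' = 94.3 W/m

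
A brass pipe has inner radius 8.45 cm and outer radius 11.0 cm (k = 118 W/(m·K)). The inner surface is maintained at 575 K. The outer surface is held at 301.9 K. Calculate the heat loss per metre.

Q' = 2πk·ΔT/ln(r₂/r₁) = 2π × 118 × 273.1 / ln(0.110/0.0845) = 7.68×10^5 W/m

Q' = 768 kW/m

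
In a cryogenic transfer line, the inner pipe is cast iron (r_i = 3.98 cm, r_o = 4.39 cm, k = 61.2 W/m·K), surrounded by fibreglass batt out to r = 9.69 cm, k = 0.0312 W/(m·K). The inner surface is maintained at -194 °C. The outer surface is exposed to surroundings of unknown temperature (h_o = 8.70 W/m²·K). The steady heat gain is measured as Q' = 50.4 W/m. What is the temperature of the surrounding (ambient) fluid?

T_out = 19.1 °C

Series resistances:
  R'_cast iron = ln(0.0439/0.0398)/(2πk) = 0.09805/(2π·61.2) = 2.550×10^-4 m·K/W
  R'_fibreglass batt = ln(0.0969/0.0439)/(2πk) = 0.7918/(2π·0.0312) = 4.039 m·K/W
  R'_conv,out = 1/(2πr h) = 1/(2π·0.0969·8.70) = 0.1888 m·K/W
ΣR = 4.228 m·K/W
ΔT = Q'·ΣR = 50.4 × 4.228 = 213.1 K
Heat flows inward, so T_out = T_in + ΔT = -194 + 213.1 = 19.1 °C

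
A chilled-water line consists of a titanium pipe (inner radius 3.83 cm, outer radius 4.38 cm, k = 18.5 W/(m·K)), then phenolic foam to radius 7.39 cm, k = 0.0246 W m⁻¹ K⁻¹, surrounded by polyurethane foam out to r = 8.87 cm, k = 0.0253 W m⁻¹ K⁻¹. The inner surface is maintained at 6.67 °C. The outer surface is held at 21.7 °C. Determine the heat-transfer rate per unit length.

Q' = 3.32 W/m

Series thermal resistances, inner to outer:
  R'_titanium = ln(0.0438/0.0383)/(2πk) = 0.1342/(2π·18.5) = 0.001154 m·K/W
  R'_phenolic foam = ln(0.0739/0.0438)/(2πk) = 0.5231/(2π·0.0246) = 3.384 m·K/W
  R'_polyurethane foam = ln(0.0887/0.0739)/(2πk) = 0.1825/(2π·0.0253) = 1.148 m·K/W
ΣR = 0.001154 + 3.384 + 1.148 = 4.533 m·K/W
Q' = ΔT/ΣR = (6.67 °C − 21.7 °C)/4.533 = -3.32 W/m
(Negative Q' ⇒ heat flows inward; heat gain = 3.32 W/m.)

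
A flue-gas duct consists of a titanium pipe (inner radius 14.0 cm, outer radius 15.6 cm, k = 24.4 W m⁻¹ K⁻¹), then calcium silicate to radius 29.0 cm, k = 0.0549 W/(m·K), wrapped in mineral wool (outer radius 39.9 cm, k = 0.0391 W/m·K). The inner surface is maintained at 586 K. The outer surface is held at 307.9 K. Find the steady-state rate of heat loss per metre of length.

Q' = 89.8 W/m

Series thermal resistances, inner to outer:
  R'_titanium = ln(0.156/0.140)/(2πk) = 0.1082/(2π·24.4) = 7.058×10^-4 m·K/W
  R'_calcium silicate = ln(0.290/0.156)/(2πk) = 0.6200/(2π·0.0549) = 1.797 m·K/W
  R'_mineral wool = ln(0.399/0.290)/(2πk) = 0.3191/(2π·0.0391) = 1.299 m·K/W
ΣR = 7.058×10^-4 + 1.797 + 1.299 = 3.097 m·K/W
Q' = ΔT/ΣR = (586 K − 307.9 K)/3.097 = 89.8 W/m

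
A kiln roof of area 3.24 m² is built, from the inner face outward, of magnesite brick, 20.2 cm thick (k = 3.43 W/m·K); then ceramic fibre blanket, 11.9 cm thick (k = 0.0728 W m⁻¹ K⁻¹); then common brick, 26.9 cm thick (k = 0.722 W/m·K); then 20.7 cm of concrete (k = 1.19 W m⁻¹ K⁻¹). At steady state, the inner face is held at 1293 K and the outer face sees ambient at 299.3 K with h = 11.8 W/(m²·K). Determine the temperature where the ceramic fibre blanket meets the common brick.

T = 569 K

Treat each layer as a resistance in series:
  R_magnesite brick = L/(kA) = 0.202/(3.43·3.24) = 0.01818 K/W
  R_ceramic fibre blanket = L/(kA) = 0.119/(0.0728·3.24) = 0.5045 K/W
  R_common brick = L/(kA) = 0.269/(0.722·3.24) = 0.1150 K/W
  R_concrete = L/(kA) = 0.207/(1.19·3.24) = 0.05369 K/W
  R_conv,out = 1/(hA) = 1/(11.8·3.24) = 0.02616 K/W
ΣR = 0.01818 + 0.5045 + 0.1150 + 0.05369 + 0.02616 = 0.7175 K/W
Q = ΔT/ΣR = (1293 K − 299.3 K)/0.7175 = 1385 W
From the inner boundary to the ceramic fibre blanket/common brick interface, ΣR_partial = 0.5227 K/W.
T_interface = T_in − Q·ΣR_partial = 1293 K − (1385)(0.5227) = 569 K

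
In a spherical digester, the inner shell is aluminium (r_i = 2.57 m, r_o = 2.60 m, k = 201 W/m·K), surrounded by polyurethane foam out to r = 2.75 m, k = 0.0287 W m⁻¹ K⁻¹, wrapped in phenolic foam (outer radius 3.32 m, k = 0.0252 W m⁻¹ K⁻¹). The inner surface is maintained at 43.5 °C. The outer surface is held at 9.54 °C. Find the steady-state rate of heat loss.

Resistance network (inner→outer):
  R_aluminium = (1/2.57 − 1/2.60)/(4πk) = 0.004490/(4π·201) = 1.777×10^-6 K/W
  R_polyurethane foam = (1/2.60 − 1/2.75)/(4πk) = 0.02098/(4π·0.0287) = 0.05817 K/W
  R_phenolic foam = (1/2.75 − 1/3.32)/(4πk) = 0.06243/(4π·0.0252) = 0.1971 K/W
ΣR = 1.777×10^-6 + 0.05817 + 0.1971 = 0.2553 K/W
Q = ΔT/ΣR = (43.5 °C − 9.54 °C)/0.2553 = 133 W

Q = 133 W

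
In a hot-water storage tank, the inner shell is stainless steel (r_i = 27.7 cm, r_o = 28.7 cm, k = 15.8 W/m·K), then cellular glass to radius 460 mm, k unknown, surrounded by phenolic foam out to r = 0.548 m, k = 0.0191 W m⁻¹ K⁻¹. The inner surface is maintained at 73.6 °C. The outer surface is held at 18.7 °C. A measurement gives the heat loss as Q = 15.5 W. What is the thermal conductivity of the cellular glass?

k = 0.0500 W/m·K

ΣR = ΔT/Q = |73.6 − 18.7|/15.5 = 3.542 K/W
Known resistances:
  R_stainless steel = (1/0.277 − 1/0.287)/(4πk) = 0.1258/(4π·15.8) = 6.335×10^-4 K/W
  R_phenolic foam = (1/0.460 − 1/0.548)/(4πk) = 0.3491/(4π·0.0191) = 1.454 K/W
R_cellular glass = ΣR − ΣR_known = 3.542 − 1.455 = 2.087 K/W
(1/r₁−1/r₂)/(4πk) = 2.087 ⇒ k = 1.310/(4π·2.087) = 0.0500 W/m·K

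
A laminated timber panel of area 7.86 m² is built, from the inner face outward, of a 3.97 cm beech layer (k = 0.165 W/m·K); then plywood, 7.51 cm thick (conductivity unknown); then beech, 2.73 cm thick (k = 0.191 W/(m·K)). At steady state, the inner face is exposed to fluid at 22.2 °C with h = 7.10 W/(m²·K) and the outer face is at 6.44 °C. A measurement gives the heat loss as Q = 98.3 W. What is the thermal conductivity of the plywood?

ΣR = ΔT/Q = |22.2 − 6.44|/98.3 = 0.1603 K/W
Known resistances:
  R_conv,in = 1/(hA) = 1/(7.10·7.86) = 0.01792 K/W
  R_beech = L/(kA) = 0.0397/(0.165·7.86) = 0.03061 K/W
  R_beech = L/(kA) = 0.0273/(0.191·7.86) = 0.01818 K/W
R_plywood = ΣR − ΣR_known = 0.1603 − 0.06671 = 0.09359 K/W
L/(kA) = 0.09359 ⇒ k = 0.0751/(0.09359·7.86) = 0.102 W/m·K

k = 0.102 W/m·K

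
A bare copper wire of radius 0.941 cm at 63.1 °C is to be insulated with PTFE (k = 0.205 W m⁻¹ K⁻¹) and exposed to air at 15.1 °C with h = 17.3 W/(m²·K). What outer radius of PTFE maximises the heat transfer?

r_cr = 1.18 cm

For a cylinder, r_cr = k_ins/h = 0.205/17.3 = 0.0118 m = 1.18 cm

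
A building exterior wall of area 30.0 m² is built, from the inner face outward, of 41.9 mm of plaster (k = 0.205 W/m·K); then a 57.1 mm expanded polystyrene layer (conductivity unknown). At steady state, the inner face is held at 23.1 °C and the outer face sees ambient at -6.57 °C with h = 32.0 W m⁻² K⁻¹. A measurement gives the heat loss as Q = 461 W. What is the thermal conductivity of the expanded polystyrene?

k = 0.0337 W/m·K

ΣR = ΔT/Q = |23.1 − -6.57|/461 = 0.06436 K/W
Known resistances:
  R_plaster = L/(kA) = 0.0419/(0.205·30.0) = 0.006813 K/W
  R_conv,out = 1/(hA) = 1/(32.0·30.0) = 0.001042 K/W
R_expanded polystyrene = ΣR − ΣR_known = 0.06436 − 0.007855 = 0.05650 K/W
L/(kA) = 0.05650 ⇒ k = 0.0571/(0.05650·30.0) = 0.0337 W/m·K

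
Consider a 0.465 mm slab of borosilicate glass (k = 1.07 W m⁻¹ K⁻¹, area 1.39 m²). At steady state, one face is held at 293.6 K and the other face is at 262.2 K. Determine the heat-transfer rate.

Q = 1.00×10^5 W

Q = kA·ΔT/L = 1.07 × 1.39 × |293.6 K − 262.2 K| / 4.65×10^-4 = 1.00×10^5 W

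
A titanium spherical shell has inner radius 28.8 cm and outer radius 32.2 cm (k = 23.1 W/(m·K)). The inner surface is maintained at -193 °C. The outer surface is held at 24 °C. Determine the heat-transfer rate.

Q = 172 kW

Q = 4πk·ΔT/(1/r₁ − 1/r₂) = 4π × 23.1 × 217 / (1/0.288 − 1/0.322) = 1.72×10^5 W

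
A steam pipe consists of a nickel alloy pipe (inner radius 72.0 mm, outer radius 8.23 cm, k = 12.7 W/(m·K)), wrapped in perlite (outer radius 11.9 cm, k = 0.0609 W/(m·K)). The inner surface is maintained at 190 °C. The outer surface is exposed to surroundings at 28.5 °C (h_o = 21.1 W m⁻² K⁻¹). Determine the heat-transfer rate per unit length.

Q' = 157 W/m

Resistance network (inner→outer):
  R'_nickel alloy = ln(0.0823/0.0720)/(2πk) = 0.1337/(2π·12.7) = 0.001676 m·K/W
  R'_perlite = ln(0.119/0.0823)/(2πk) = 0.3688/(2π·0.0609) = 0.9637 m·K/W
  R'_conv,out = 1/(2πr h) = 1/(2π·0.119·21.1) = 0.06339 m·K/W
ΣR = 0.001676 + 0.9637 + 0.06339 = 1.029 m·K/W
Q' = ΔT/ΣR = (190 °C − 28.5 °C)/1.029 = 157 W/m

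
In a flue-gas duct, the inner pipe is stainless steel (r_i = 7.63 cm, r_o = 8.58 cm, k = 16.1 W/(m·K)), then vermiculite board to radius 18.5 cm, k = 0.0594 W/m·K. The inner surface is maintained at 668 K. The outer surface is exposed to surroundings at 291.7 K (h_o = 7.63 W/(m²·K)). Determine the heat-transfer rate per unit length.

Q' = 173 W/m

Series thermal resistances, inner to outer:
  R'_stainless steel = ln(0.0858/0.0763)/(2πk) = 0.1173/(2π·16.1) = 0.001160 m·K/W
  R'_vermiculite board = ln(0.185/0.0858)/(2πk) = 0.7683/(2π·0.0594) = 2.059 m·K/W
  R'_conv,out = 1/(2πr h) = 1/(2π·0.185·7.63) = 0.1128 m·K/W
ΣR = 0.001160 + 2.059 + 0.1128 = 2.173 m·K/W
Q' = ΔT/ΣR = (668 K − 291.7 K)/2.173 = 173 W/m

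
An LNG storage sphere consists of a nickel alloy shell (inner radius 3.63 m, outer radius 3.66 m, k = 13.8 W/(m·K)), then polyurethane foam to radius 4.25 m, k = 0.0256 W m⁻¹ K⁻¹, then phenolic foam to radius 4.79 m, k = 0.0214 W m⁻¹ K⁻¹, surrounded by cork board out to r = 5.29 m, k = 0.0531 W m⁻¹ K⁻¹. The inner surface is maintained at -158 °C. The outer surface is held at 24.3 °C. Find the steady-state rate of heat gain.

Treat each layer as a resistance in series:
  R_nickel alloy = (1/3.63 − 1/3.66)/(4πk) = 0.002258/(4π·13.8) = 1.302×10^-5 K/W
  R_polyurethane foam = (1/3.66 − 1/4.25)/(4πk) = 0.03793/(4π·0.0256) = 0.1179 K/W
  R_phenolic foam = (1/4.25 − 1/4.79)/(4πk) = 0.02653/(4π·0.0214) = 0.09864 K/W
  R_cork board = (1/4.79 − 1/5.29)/(4πk) = 0.01973/(4π·0.0531) = 0.02957 K/W
ΣR = 1.302×10^-5 + 0.1179 + 0.09864 + 0.02957 = 0.2461 K/W
Q = ΔT/ΣR = (-158 °C − 24.3 °C)/0.2461 = -741 W
(Negative Q ⇒ heat flows inward; heat gain = 741 W.)

Q = 741 W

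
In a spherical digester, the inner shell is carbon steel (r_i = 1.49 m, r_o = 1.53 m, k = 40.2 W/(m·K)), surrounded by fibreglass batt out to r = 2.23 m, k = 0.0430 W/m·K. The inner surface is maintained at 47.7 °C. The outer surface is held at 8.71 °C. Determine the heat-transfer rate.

Treat each layer as a resistance in series:
  R_carbon steel = (1/1.49 − 1/1.53)/(4πk) = 0.01755/(4π·40.2) = 3.473×10^-5 K/W
  R_fibreglass batt = (1/1.53 − 1/2.23)/(4πk) = 0.2052/(4π·0.0430) = 0.3797 K/W
ΣR = 3.473×10^-5 + 0.3797 = 0.3797 K/W
Q = ΔT/ΣR = (47.7 °C − 8.71 °C)/0.3797 = 103 W

Q = 103 W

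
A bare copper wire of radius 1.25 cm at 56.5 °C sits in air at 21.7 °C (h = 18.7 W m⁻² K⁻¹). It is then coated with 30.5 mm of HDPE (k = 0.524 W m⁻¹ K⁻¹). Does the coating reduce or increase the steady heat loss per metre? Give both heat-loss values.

Critical radius for a cylinder: r_cr = k/h = 0.0280 m = 2.80 cm.
Outer radius after coating: r₂ = 0.0125 + 0.0305 = 0.0430 m.
r₁ < r_cr < r₂: heat loss rises to a maximum at r_cr then falls. Whether the coating helps depends on whether Q(r₂) has dropped back below Q(r₁).
Bare: R = 1/(2πr₁h) = 0.6809 m·K/W; Q = 34.8/0.6809 = 51.1 W/m.
Coated: R = R_cond + R_conv = 0.5732 m·K/W; Q = 34.8/0.5732 = 60.7 W/m.

increases: 51.1 → 60.7 W/m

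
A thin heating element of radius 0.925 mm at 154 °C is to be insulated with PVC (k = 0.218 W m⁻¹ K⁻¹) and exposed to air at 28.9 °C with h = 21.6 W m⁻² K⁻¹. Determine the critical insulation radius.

For a cylinder, r_cr = k_ins/h = 0.218/21.6 = 0.0101 m = 1.01 cm

r_cr = 1.01 cm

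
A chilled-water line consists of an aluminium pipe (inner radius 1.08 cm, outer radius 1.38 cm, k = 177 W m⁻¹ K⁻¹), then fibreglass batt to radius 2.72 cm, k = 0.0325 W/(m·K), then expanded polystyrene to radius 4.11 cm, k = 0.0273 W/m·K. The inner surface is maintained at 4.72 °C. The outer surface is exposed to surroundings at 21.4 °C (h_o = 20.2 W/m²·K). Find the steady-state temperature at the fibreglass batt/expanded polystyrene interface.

T = 14.1 °C

Resistance network (inner→outer):
  R'_aluminium = ln(0.0138/0.0108)/(2πk) = 0.2451/(2π·177) = 2.204×10^-4 m·K/W
  R'_fibreglass batt = ln(0.0272/0.0138)/(2πk) = 0.6785/(2π·0.0325) = 3.323 m·K/W
  R'_expanded polystyrene = ln(0.0411/0.0272)/(2πk) = 0.4128/(2π·0.0273) = 2.407 m·K/W
  R'_conv,out = 1/(2πr h) = 1/(2π·0.0411·20.2) = 0.1917 m·K/W
ΣR = 2.204×10^-4 + 3.323 + 2.407 + 0.1917 = 5.922 m·K/W
Q' = ΔT/ΣR = (4.72 °C − 21.4 °C)/5.922 = -2.817 W/m
From the inner boundary to the fibreglass batt/expanded polystyrene interface, ΣR_partial = 3.323 m·K/W.
T_interface = T_in − Q'·ΣR_partial = 4.72 °C − (-2.817)(3.323) = 14.1 °C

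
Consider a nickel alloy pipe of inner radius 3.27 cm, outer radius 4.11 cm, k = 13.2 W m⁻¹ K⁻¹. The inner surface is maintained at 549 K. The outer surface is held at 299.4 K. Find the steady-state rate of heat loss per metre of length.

Q' = 2πk·ΔT/ln(r₂/r₁) = 2π × 13.2 × 249.6 / ln(0.0411/0.0327) = 90500 W/m

Q' = 90.5 kW/m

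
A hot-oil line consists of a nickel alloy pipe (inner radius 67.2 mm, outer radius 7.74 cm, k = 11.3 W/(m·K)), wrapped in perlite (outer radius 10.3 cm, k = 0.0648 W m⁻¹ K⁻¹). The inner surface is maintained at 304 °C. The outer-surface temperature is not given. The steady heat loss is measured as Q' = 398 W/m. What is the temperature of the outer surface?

Series resistances:
  R'_nickel alloy = ln(0.0774/0.0672)/(2πk) = 0.1413/(2π·11.3) = 0.001990 m·K/W
  R'_perlite = ln(0.103/0.0774)/(2πk) = 0.2857/(2π·0.0648) = 0.7018 m·K/W
ΣR = 0.7038 m·K/W
ΔT = Q'·ΣR = 398 × 0.7038 = 280.1 K
Heat flows outward, so T_out = T_in − ΔT = 304 − 280.1 = 23.9 °C

T_out = 23.9 °C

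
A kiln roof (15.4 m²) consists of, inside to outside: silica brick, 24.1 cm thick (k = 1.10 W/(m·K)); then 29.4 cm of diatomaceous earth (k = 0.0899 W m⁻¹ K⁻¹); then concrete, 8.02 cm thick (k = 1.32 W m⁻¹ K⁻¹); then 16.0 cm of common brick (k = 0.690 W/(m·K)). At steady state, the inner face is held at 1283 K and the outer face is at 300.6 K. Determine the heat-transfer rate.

Q = 4000 W

Series thermal resistances, inner to outer:
  R_silica brick = L/(kA) = 0.241/(1.10·15.4) = 0.01423 K/W
  R_diatomaceous earth = L/(kA) = 0.294/(0.0899·15.4) = 0.2124 K/W
  R_concrete = L/(kA) = 0.0802/(1.32·15.4) = 0.003945 K/W
  R_common brick = L/(kA) = 0.160/(0.690·15.4) = 0.01506 K/W
ΣR = 0.01423 + 0.2124 + 0.003945 + 0.01506 = 0.2456 K/W
Q = ΔT/ΣR = (1283 K − 300.6 K)/0.2456 = 4000 W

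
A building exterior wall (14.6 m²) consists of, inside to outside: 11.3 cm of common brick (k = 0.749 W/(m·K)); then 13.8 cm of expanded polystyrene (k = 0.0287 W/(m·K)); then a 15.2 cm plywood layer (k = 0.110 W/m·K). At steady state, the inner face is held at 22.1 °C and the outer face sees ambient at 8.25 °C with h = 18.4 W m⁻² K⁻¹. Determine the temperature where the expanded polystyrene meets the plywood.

T = 11.4 °C

Resistance network (inner→outer):
  R_common brick = L/(kA) = 0.113/(0.749·14.6) = 0.01033 K/W
  R_expanded polystyrene = L/(kA) = 0.138/(0.0287·14.6) = 0.3293 K/W
  R_plywood = L/(kA) = 0.152/(0.110·14.6) = 0.09465 K/W
  R_conv,out = 1/(hA) = 1/(18.4·14.6) = 0.003722 K/W
ΣR = 0.01033 + 0.3293 + 0.09465 + 0.003722 = 0.4380 K/W
Q = ΔT/ΣR = (22.1 °C − 8.25 °C)/0.4380 = 31.62 W
From the inner boundary to the expanded polystyrene/plywood interface, ΣR_partial = 0.3396 K/W.
T_interface = T_in − Q·ΣR_partial = 22.1 °C − (31.62)(0.3396) = 11.4 °C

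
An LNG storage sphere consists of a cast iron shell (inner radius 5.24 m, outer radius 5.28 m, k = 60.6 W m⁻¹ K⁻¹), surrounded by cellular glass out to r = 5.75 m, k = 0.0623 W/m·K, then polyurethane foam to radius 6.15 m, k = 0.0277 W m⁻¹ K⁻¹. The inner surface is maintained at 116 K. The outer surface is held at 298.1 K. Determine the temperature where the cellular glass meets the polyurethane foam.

Resistance network (inner→outer):
  R_cast iron = (1/5.24 − 1/5.28)/(4πk) = 0.001446/(4π·60.6) = 1.899×10^-6 K/W
  R_cellular glass = (1/5.28 − 1/5.75)/(4πk) = 0.01548/(4π·0.0623) = 0.01977 K/W
  R_polyurethane foam = (1/5.75 − 1/6.15)/(4πk) = 0.01131/(4π·0.0277) = 0.03250 K/W
ΣR = 1.899×10^-6 + 0.01977 + 0.03250 = 0.05227 K/W
Q = ΔT/ΣR = (116 K − 298.1 K)/0.05227 = -3484 W
From the inner boundary to the cellular glass/polyurethane foam interface, ΣR_partial = 0.01977 K/W.
T_interface = T_in − Q·ΣR_partial = 116 K − (-3484)(0.01977) = 184.9 K

T = 184.9 K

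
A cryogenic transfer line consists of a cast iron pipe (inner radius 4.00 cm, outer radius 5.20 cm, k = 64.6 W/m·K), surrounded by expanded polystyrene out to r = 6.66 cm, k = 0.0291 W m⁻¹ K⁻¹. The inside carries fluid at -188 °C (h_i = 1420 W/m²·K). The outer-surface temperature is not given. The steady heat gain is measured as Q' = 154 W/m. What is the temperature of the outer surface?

T_out = 21.0 °C

Sum the resistances:
  R'_conv,in = 1/(2πr h) = 1/(2π·0.0400·1420) = 0.002802 m·K/W
  R'_cast iron = ln(0.0520/0.0400)/(2πk) = 0.2624/(2π·64.6) = 6.464×10^-4 m·K/W
  R'_expanded polystyrene = ln(0.0666/0.0520)/(2πk) = 0.2475/(2π·0.0291) = 1.353 m·K/W
ΣR = 1.357 m·K/W
ΔT = Q'·ΣR = 154 × 1.357 = 209.0 K
Heat flows inward, so T_out = T_in + ΔT = -188 + 209.0 = 21.0 °C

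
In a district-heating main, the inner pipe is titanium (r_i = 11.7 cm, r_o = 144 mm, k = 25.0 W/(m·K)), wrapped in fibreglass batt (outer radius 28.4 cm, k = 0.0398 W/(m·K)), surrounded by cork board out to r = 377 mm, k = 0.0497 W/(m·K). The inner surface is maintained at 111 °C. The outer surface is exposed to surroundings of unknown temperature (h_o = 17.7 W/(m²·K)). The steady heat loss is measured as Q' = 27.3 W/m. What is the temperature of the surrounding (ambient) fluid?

T_out = 11.4 °C

Series resistances:
  R'_titanium = ln(0.144/0.117)/(2πk) = 0.2076/(2π·25.0) = 0.001322 m·K/W
  R'_fibreglass batt = ln(0.284/0.144)/(2πk) = 0.6792/(2π·0.0398) = 2.716 m·K/W
  R'_cork board = ln(0.377/0.284)/(2πk) = 0.2833/(2π·0.0497) = 0.9071 m·K/W
  R'_conv,out = 1/(2πr h) = 1/(2π·0.377·17.7) = 0.02385 m·K/W
ΣR = 3.648 m·K/W
ΔT = Q'·ΣR = 27.3 × 3.648 = 99.59 K
Heat flows outward, so T_out = T_in − ΔT = 111 − 99.59 = 11.4 °C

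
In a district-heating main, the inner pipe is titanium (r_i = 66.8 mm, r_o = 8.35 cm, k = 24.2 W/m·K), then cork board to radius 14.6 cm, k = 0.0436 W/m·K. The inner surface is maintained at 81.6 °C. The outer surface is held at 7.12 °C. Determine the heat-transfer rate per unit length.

Q' = 36.5 W/m

Treat each layer as a resistance in series:
  R'_titanium = ln(0.0835/0.0668)/(2πk) = 0.2231/(2π·24.2) = 0.001468 m·K/W
  R'_cork board = ln(0.146/0.0835)/(2πk) = 0.5588/(2π·0.0436) = 2.040 m·K/W
ΣR = 0.001468 + 2.040 = 2.041 m·K/W
Q' = ΔT/ΣR = (81.6 °C − 7.12 °C)/2.041 = 36.5 W/m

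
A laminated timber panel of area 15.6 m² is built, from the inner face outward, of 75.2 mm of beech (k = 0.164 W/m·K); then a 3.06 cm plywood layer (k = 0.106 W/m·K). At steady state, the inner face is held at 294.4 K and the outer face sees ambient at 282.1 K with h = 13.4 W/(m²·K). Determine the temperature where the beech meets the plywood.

Resistance network (inner→outer):
  R_beech = L/(kA) = 0.0752/(0.164·15.6) = 0.02939 K/W
  R_plywood = L/(kA) = 0.0306/(0.106·15.6) = 0.01851 K/W
  R_conv,out = 1/(hA) = 1/(13.4·15.6) = 0.004784 K/W
ΣR = 0.02939 + 0.01851 + 0.004784 = 0.05268 K/W
Q = ΔT/ΣR = (294.4 K − 282.1 K)/0.05268 = 233.5 W
From the inner boundary to the beech/plywood interface, ΣR_partial = 0.02939 K/W.
T_interface = T_in − Q·ΣR_partial = 294.4 K − (233.5)(0.02939) = 287.5 K

T = 287.5 K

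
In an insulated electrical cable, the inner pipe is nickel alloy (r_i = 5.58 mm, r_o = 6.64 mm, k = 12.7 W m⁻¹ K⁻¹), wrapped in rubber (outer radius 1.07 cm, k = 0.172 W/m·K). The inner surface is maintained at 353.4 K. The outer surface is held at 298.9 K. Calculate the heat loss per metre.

Q' = 123 W/m

Series thermal resistances, inner to outer:
  R'_nickel alloy = ln(0.00664/0.00558)/(2πk) = 0.1739/(2π·12.7) = 0.002180 m·K/W
  R'_rubber = ln(0.0107/0.00664)/(2πk) = 0.4771/(2π·0.172) = 0.4415 m·K/W
ΣR = 0.002180 + 0.4415 = 0.4437 m·K/W
Q' = ΔT/ΣR = (353.4 K − 298.9 K)/0.4437 = 123 W/m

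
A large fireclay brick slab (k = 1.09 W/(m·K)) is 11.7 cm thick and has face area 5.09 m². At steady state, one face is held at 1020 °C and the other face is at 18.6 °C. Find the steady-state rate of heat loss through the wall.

Q = kA·ΔT/L = 1.09 × 5.09 × |1020 °C − 18.6 °C| / 0.117 = 47500 W

Q = 47.5 kW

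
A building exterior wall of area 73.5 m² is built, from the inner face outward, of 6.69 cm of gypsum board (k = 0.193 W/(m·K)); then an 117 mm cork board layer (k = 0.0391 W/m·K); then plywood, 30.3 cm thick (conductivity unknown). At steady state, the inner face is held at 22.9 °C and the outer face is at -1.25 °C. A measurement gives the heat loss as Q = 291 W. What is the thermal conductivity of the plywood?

ΣR = ΔT/Q = |22.9 − -1.25|/291 = 0.08299 K/W
Known resistances:
  R_gypsum board = L/(kA) = 0.0669/(0.193·73.5) = 0.004716 K/W
  R_cork board = L/(kA) = 0.117/(0.0391·73.5) = 0.04071 K/W
R_plywood = ΣR − ΣR_known = 0.08299 − 0.04543 = 0.03756 K/W
L/(kA) = 0.03756 ⇒ k = 0.303/(0.03756·73.5) = 0.110 W/m·K

k = 0.110 W/m·K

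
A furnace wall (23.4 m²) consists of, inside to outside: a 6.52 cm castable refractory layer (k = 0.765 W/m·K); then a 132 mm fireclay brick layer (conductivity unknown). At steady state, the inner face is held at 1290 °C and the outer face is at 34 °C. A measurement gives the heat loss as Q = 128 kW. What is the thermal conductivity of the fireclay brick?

ΣR = ΔT/Q = |1290 − 34|/1.28×10^5 = 0.009813 K/W
Known resistances:
  R_castable refractory = L/(kA) = 0.0652/(0.765·23.4) = 0.003642 K/W
R_fireclay brick = ΣR − ΣR_known = 0.009813 − 0.003642 = 0.006171 K/W
L/(kA) = 0.006171 ⇒ k = 0.132/(0.006171·23.4) = 0.914 W/m·K

k = 0.914 W/m·K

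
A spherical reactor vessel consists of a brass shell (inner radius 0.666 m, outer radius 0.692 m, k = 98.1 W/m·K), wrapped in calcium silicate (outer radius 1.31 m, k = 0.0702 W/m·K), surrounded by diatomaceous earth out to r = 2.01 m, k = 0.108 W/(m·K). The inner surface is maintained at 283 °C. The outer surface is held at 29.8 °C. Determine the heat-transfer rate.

Q = 261 W

Resistance network (inner→outer):
  R_brass = (1/0.666 − 1/0.692)/(4πk) = 0.05641/(4π·98.1) = 4.576×10^-5 K/W
  R_calcium silicate = (1/0.692 − 1/1.31)/(4πk) = 0.6817/(4π·0.0702) = 0.7728 K/W
  R_diatomaceous earth = (1/1.31 − 1/2.01)/(4πk) = 0.2658/(4π·0.108) = 0.1959 K/W
ΣR = 4.576×10^-5 + 0.7728 + 0.1959 = 0.9687 K/W
Q = ΔT/ΣR = (283 °C − 29.8 °C)/0.9687 = 261 W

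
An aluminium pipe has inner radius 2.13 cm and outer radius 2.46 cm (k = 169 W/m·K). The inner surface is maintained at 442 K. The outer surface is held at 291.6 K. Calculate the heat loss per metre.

Q' = 2πk·ΔT/ln(r₂/r₁) = 2π × 169 × 150.4 / ln(0.0246/0.0213) = 1.11×10^6 W/m

Q' = 1110 kW/m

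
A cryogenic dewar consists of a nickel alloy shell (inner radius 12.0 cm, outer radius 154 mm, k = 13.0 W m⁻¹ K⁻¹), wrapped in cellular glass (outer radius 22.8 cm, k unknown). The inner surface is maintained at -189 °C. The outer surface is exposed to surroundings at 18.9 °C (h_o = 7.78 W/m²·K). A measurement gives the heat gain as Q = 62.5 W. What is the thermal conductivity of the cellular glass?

ΣR = ΔT/Q = |-189 − 18.9|/62.5 = 3.326 K/W
Known resistances:
  R_nickel alloy = (1/0.120 − 1/0.154)/(4πk) = 1.840/(4π·13.0) = 0.01126 K/W
  R_conv,out = 1/(4πr²h) = 1/(4π·0.228²·7.78) = 0.1968 K/W
R_cellular glass = ΣR − ΣR_known = 3.326 − 0.2081 = 3.118 K/W
(1/r₁−1/r₂)/(4πk) = 3.118 ⇒ k = 2.108/(4π·3.118) = 0.0538 W/m·K

k = 0.0538 W/m·K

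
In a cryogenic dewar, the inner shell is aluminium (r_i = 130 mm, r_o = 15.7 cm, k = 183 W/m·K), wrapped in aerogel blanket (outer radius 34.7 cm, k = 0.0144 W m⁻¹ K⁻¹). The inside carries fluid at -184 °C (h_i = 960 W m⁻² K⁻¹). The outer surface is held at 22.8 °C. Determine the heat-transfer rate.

Series thermal resistances, inner to outer:
  R_conv,in = 1/(4πr²h) = 1/(4π·0.130²·960) = 0.004905 K/W
  R_aluminium = (1/0.130 − 1/0.157)/(4πk) = 1.323/(4π·183) = 5.753×10^-4 K/W
  R_aerogel blanket = (1/0.157 − 1/0.347)/(4πk) = 3.488/(4π·0.0144) = 19.27 K/W
ΣR = 0.004905 + 5.753×10^-4 + 19.27 = 19.28 K/W
Q = ΔT/ΣR = (-184 °C − 22.8 °C)/19.28 = -10.7 W
(Negative Q ⇒ heat flows inward; heat gain = 10.7 W.)

Q = 10.7 W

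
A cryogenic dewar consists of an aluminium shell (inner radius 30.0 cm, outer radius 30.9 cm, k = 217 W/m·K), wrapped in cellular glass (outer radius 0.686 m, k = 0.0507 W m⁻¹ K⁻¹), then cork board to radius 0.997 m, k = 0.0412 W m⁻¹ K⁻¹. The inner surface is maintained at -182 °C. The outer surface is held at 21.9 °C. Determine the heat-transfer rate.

Q = 55.6 W

Resistance network (inner→outer):
  R_aluminium = (1/0.300 − 1/0.309)/(4πk) = 0.09709/(4π·217) = 3.560×10^-5 K/W
  R_cellular glass = (1/0.309 − 1/0.686)/(4πk) = 1.779/(4π·0.0507) = 2.792 K/W
  R_cork board = (1/0.686 − 1/0.997)/(4πk) = 0.4547/(4π·0.0412) = 0.8783 K/W
ΣR = 3.560×10^-5 + 2.792 + 0.8783 = 3.670 K/W
Q = ΔT/ΣR = (-182 °C − 21.9 °C)/3.670 = -55.6 W
(Negative Q ⇒ heat flows inward; heat gain = 55.6 W.)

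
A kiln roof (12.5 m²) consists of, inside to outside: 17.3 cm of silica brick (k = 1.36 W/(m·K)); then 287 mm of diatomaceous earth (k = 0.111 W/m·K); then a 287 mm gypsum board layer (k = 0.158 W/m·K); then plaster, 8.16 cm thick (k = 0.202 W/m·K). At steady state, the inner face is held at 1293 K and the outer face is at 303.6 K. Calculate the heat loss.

Q = 2510 W

Resistance network (inner→outer):
  R_silica brick = L/(kA) = 0.173/(1.36·12.5) = 0.01018 K/W
  R_diatomaceous earth = L/(kA) = 0.287/(0.111·12.5) = 0.2068 K/W
  R_gypsum board = L/(kA) = 0.287/(0.158·12.5) = 0.1453 K/W
  R_plaster = L/(kA) = 0.0816/(0.202·12.5) = 0.03232 K/W
ΣR = 0.01018 + 0.2068 + 0.1453 + 0.03232 = 0.3946 K/W
Q = ΔT/ΣR = (1293 K − 303.6 K)/0.3946 = 2510 W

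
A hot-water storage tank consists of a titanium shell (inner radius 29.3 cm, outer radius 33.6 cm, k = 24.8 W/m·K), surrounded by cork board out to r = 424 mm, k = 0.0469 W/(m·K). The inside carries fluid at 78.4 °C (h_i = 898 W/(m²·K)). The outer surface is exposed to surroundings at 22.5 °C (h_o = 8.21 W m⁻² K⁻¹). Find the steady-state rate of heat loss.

Resistance network (inner→outer):
  R_conv,in = 1/(4πr²h) = 1/(4π·0.293²·898) = 0.001032 K/W
  R_titanium = (1/0.293 − 1/0.336)/(4πk) = 0.4368/(4π·24.8) = 0.001402 K/W
  R_cork board = (1/0.336 − 1/0.424)/(4πk) = 0.6177/(4π·0.0469) = 1.048 K/W
  R_conv,out = 1/(4πr²h) = 1/(4π·0.424²·8.21) = 0.05392 K/W
ΣR = 0.001032 + 0.001402 + 1.048 + 0.05392 = 1.104 K/W
Q = ΔT/ΣR = (78.4 °C − 22.5 °C)/1.104 = 50.6 W

Q = 50.6 W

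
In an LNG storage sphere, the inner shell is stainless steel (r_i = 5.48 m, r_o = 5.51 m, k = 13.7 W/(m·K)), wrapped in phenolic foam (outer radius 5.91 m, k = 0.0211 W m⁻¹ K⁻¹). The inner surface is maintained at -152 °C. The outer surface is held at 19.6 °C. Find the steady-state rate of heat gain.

Q = 3.70 kW

Resistance network (inner→outer):
  R_stainless steel = (1/5.48 − 1/5.51)/(4πk) = 9.935×10^-4/(4π·13.7) = 5.771×10^-6 K/W
  R_phenolic foam = (1/5.51 − 1/5.91)/(4πk) = 0.01228/(4π·0.0211) = 0.04633 K/W
ΣR = 5.771×10^-6 + 0.04633 = 0.04634 K/W
Q = ΔT/ΣR = (-152 °C − 19.6 °C)/0.04634 = -3700 W
(Negative Q ⇒ heat flows inward; heat gain = 3700 W.)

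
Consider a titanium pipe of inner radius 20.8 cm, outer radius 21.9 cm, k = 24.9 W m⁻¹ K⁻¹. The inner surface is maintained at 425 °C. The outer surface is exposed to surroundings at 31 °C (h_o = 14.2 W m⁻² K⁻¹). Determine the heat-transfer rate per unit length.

Q' = 7650 W/m

Treat each layer as a resistance in series:
  R'_titanium = ln(0.219/0.208)/(2πk) = 0.05153/(2π·24.9) = 3.294×10^-4 m·K/W
  R'_conv,out = 1/(2πr h) = 1/(2π·0.219·14.2) = 0.05118 m·K/W
ΣR = 3.294×10^-4 + 0.05118 = 0.05151 m·K/W
Q' = ΔT/ΣR = (425 °C − 31 °C)/0.05151 = 7650 W/m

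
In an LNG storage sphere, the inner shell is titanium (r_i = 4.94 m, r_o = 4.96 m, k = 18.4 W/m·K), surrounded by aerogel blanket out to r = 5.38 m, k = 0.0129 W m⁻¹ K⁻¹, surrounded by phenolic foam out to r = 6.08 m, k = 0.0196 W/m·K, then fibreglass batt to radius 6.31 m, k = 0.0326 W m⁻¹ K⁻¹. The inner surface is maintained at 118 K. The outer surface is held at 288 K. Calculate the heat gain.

Q = 856 W

Treat each layer as a resistance in series:
  R_titanium = (1/4.94 − 1/4.96)/(4πk) = 8.162×10^-4/(4π·18.4) = 3.530×10^-6 K/W
  R_aerogel blanket = (1/4.96 − 1/5.38)/(4πk) = 0.01574/(4π·0.0129) = 0.09709 K/W
  R_phenolic foam = (1/5.38 − 1/6.08)/(4πk) = 0.02140/(4π·0.0196) = 0.08689 K/W
  R_fibreglass batt = (1/6.08 − 1/6.31)/(4πk) = 0.005995/(4π·0.0326) = 0.01463 K/W
ΣR = 3.530×10^-6 + 0.09709 + 0.08689 + 0.01463 = 0.1986 K/W
Q = ΔT/ΣR = (118 K − 288 K)/0.1986 = -856 W
(Negative Q ⇒ heat flows inward; heat gain = 856 W.)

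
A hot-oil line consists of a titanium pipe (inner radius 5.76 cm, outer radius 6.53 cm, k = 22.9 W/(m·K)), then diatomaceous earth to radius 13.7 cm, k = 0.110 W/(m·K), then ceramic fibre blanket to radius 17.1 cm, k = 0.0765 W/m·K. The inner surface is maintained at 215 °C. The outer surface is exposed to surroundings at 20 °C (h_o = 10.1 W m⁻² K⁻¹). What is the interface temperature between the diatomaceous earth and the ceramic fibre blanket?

Series thermal resistances, inner to outer:
  R'_titanium = ln(0.0653/0.0576)/(2πk) = 0.1255/(2π·22.9) = 8.720×10^-4 m·K/W
  R'_diatomaceous earth = ln(0.137/0.0653)/(2πk) = 0.7410/(2π·0.110) = 1.072 m·K/W
  R'_ceramic fibre blanket = ln(0.171/0.137)/(2πk) = 0.2217/(2π·0.0765) = 0.4612 m·K/W
  R'_conv,out = 1/(2πr h) = 1/(2π·0.171·10.1) = 0.09215 m·K/W
ΣR = 8.720×10^-4 + 1.072 + 0.4612 + 0.09215 = 1.626 m·K/W
Q' = ΔT/ΣR = (215 °C − 20 °C)/1.626 = 119.9 W/m
From the inner boundary to the diatomaceous earth/ceramic fibre blanket interface, ΣR_partial = 1.073 m·K/W.
T_interface = T_in − Q'·ΣR_partial = 215 °C − (119.9)(1.073) = 86.3 °C

T = 86.3 °C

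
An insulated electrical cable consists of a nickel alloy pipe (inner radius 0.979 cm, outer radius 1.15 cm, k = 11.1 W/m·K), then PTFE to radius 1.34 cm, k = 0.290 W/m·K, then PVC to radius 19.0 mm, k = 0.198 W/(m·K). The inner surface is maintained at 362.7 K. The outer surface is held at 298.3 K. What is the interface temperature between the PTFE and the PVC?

T = 347.6 K

Resistance network (inner→outer):
  R'_nickel alloy = ln(0.0115/0.00979)/(2πk) = 0.1610/(2π·11.1) = 0.002308 m·K/W
  R'_PTFE = ln(0.0134/0.0115)/(2πk) = 0.1529/(2π·0.290) = 0.08392 m·K/W
  R'_PVC = ln(0.0190/0.0134)/(2πk) = 0.3492/(2π·0.198) = 0.2807 m·K/W
ΣR = 0.002308 + 0.08392 + 0.2807 = 0.3669 m·K/W
Q' = ΔT/ΣR = (362.7 K − 298.3 K)/0.3669 = 175.5 W/m
From the inner boundary to the PTFE/PVC interface, ΣR_partial = 0.08623 m·K/W.
T_interface = T_in − Q'·ΣR_partial = 362.7 K − (175.5)(0.08623) = 347.6 K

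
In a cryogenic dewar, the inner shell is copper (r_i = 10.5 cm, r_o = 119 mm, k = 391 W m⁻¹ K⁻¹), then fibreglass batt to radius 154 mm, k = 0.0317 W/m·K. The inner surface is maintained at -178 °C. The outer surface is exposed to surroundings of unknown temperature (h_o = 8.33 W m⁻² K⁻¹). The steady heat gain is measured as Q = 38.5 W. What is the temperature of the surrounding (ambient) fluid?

Sum the resistances:
  R_copper = (1/0.105 − 1/0.119)/(4πk) = 1.120/(4π·391) = 2.280×10^-4 K/W
  R_fibreglass batt = (1/0.119 − 1/0.154)/(4πk) = 1.910/(4π·0.0317) = 4.794 K/W
  R_conv,out = 1/(4πr²h) = 1/(4π·0.154²·8.33) = 0.4028 K/W
ΣR = 5.197 K/W
ΔT = Q·ΣR = 38.5 × 5.197 = 200.1 K
Heat flows inward, so T_out = T_in + ΔT = -178 + 200.1 = 22.1 °C

T_out = 22.1 °C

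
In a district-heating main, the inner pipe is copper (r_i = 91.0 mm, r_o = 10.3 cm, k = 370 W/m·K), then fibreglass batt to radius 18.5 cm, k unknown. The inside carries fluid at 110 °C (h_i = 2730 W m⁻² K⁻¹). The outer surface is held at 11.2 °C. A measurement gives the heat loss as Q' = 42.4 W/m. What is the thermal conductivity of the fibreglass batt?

k = 0.0400 W/m·K

ΣR = ΔT/Q' = |110 − 11.2|/42.4 = 2.330 m·K/W
Known resistances:
  R'_conv,in = 1/(2πr h) = 1/(2π·0.0910·2730) = 6.406×10^-4 m·K/W
  R'_copper = ln(0.103/0.0910)/(2πk) = 0.1239/(2π·370) = 5.328×10^-5 m·K/W
R_fibreglass batt = ΣR − ΣR_known = 2.330 − 6.939×10^-4 = 2.329 m·K/W
ln(r₂/r₁)/(2πk) = 2.329 ⇒ k = 0.5856/(2π·2.329) = 0.0400 W/m·K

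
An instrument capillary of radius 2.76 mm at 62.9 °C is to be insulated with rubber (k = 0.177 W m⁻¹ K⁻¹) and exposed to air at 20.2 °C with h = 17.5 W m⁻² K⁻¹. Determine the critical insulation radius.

r_cr = 1.01 cm

For a cylinder, r_cr = k_ins/h = 0.177/17.5 = 0.0101 m = 1.01 cm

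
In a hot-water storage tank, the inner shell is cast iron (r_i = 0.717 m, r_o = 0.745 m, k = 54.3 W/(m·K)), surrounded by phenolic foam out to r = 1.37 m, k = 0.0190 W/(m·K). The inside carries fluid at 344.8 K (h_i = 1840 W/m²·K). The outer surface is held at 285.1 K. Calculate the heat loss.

Q = 23.3 W

Series thermal resistances, inner to outer:
  R_conv,in = 1/(4πr²h) = 1/(4π·0.717²·1840) = 8.413×10^-5 K/W
  R_cast iron = (1/0.717 − 1/0.745)/(4πk) = 0.05242/(4π·54.3) = 7.682×10^-5 K/W
  R_phenolic foam = (1/0.745 − 1/1.37)/(4πk) = 0.6124/(4π·0.0190) = 2.565 K/W
ΣR = 8.413×10^-5 + 7.682×10^-5 + 2.565 = 2.565 K/W
Q = ΔT/ΣR = (344.8 K − 285.1 K)/2.565 = 23.3 W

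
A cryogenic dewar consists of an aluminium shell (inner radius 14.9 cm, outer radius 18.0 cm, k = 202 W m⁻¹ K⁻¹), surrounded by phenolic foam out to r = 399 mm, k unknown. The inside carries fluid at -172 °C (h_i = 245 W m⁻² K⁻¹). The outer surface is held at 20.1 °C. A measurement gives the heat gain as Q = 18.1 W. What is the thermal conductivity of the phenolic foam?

ΣR = ΔT/Q = |-172 − 20.1|/18.1 = 10.61 K/W
Known resistances:
  R_conv,in = 1/(4πr²h) = 1/(4π·0.149²·245) = 0.01463 K/W
  R_aluminium = (1/0.149 − 1/0.180)/(4πk) = 1.156/(4π·202) = 4.553×10^-4 K/W
R_phenolic foam = ΣR − ΣR_known = 10.61 − 0.01509 = 10.59 K/W
(1/r₁−1/r₂)/(4πk) = 10.59 ⇒ k = 3.049/(4π·10.59) = 0.0229 W/m·K

k = 0.0229 W/m·K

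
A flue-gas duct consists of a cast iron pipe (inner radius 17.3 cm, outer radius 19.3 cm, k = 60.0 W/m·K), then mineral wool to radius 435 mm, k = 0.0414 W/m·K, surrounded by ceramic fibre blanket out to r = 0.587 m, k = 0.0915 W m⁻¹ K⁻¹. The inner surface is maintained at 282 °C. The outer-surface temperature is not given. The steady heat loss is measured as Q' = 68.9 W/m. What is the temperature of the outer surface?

T_out = 30.8 °C

Sum the resistances:
  R'_cast iron = ln(0.193/0.173)/(2πk) = 0.1094/(2π·60.0) = 2.902×10^-4 m·K/W
  R'_mineral wool = ln(0.435/0.193)/(2πk) = 0.8127/(2π·0.0414) = 3.124 m·K/W
  R'_ceramic fibre blanket = ln(0.587/0.435)/(2πk) = 0.2997/(2π·0.0915) = 0.5213 m·K/W
ΣR = 3.646 m·K/W
ΔT = Q'·ΣR = 68.9 × 3.646 = 251.2 K
Heat flows outward, so T_out = T_in − ΔT = 282 − 251.2 = 30.8 °C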